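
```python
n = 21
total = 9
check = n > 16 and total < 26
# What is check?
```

Answer: True

Derivation:
Trace (tracking check):
n = 21  # -> n = 21
total = 9  # -> total = 9
check = n > 16 and total < 26  # -> check = True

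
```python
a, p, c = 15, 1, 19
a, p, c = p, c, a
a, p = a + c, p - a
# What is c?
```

Trace (tracking c):
a, p, c = (15, 1, 19)  # -> a = 15, p = 1, c = 19
a, p, c = (p, c, a)  # -> a = 1, p = 19, c = 15
a, p = (a + c, p - a)  # -> a = 16, p = 18

Answer: 15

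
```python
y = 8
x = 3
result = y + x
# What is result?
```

Trace (tracking result):
y = 8  # -> y = 8
x = 3  # -> x = 3
result = y + x  # -> result = 11

Answer: 11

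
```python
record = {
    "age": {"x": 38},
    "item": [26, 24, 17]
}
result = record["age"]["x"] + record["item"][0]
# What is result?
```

Trace (tracking result):
record = {'age': {'x': 38}, 'item': [26, 24, 17]}  # -> record = {'age': {'x': 38}, 'item': [26, 24, 17]}
result = record['age']['x'] + record['item'][0]  # -> result = 64

Answer: 64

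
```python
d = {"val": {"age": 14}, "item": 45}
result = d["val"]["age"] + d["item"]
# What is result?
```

Trace (tracking result):
d = {'val': {'age': 14}, 'item': 45}  # -> d = {'val': {'age': 14}, 'item': 45}
result = d['val']['age'] + d['item']  # -> result = 59

Answer: 59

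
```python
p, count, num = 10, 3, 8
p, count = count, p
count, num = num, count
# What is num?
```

Answer: 10

Derivation:
Trace (tracking num):
p, count, num = (10, 3, 8)  # -> p = 10, count = 3, num = 8
p, count = (count, p)  # -> p = 3, count = 10
count, num = (num, count)  # -> count = 8, num = 10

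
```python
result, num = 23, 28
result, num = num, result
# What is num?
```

Trace (tracking num):
result, num = (23, 28)  # -> result = 23, num = 28
result, num = (num, result)  # -> result = 28, num = 23

Answer: 23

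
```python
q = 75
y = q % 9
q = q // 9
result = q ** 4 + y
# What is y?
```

Trace (tracking y):
q = 75  # -> q = 75
y = q % 9  # -> y = 3
q = q // 9  # -> q = 8
result = q ** 4 + y  # -> result = 4099

Answer: 3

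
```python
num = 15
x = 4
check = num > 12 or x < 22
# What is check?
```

Answer: True

Derivation:
Trace (tracking check):
num = 15  # -> num = 15
x = 4  # -> x = 4
check = num > 12 or x < 22  # -> check = True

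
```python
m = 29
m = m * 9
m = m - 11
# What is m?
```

Answer: 250

Derivation:
Trace (tracking m):
m = 29  # -> m = 29
m = m * 9  # -> m = 261
m = m - 11  # -> m = 250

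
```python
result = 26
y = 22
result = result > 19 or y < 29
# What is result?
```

Answer: True

Derivation:
Trace (tracking result):
result = 26  # -> result = 26
y = 22  # -> y = 22
result = result > 19 or y < 29  # -> result = True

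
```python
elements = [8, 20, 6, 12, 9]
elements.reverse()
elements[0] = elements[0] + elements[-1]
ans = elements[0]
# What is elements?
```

Answer: [17, 12, 6, 20, 8]

Derivation:
Trace (tracking elements):
elements = [8, 20, 6, 12, 9]  # -> elements = [8, 20, 6, 12, 9]
elements.reverse()  # -> elements = [9, 12, 6, 20, 8]
elements[0] = elements[0] + elements[-1]  # -> elements = [17, 12, 6, 20, 8]
ans = elements[0]  # -> ans = 17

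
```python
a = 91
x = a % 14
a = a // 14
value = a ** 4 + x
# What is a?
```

Answer: 6

Derivation:
Trace (tracking a):
a = 91  # -> a = 91
x = a % 14  # -> x = 7
a = a // 14  # -> a = 6
value = a ** 4 + x  # -> value = 1303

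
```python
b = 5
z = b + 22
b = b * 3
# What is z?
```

Trace (tracking z):
b = 5  # -> b = 5
z = b + 22  # -> z = 27
b = b * 3  # -> b = 15

Answer: 27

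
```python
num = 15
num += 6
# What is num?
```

Trace (tracking num):
num = 15  # -> num = 15
num += 6  # -> num = 21

Answer: 21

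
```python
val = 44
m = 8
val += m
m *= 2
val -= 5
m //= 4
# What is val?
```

Trace (tracking val):
val = 44  # -> val = 44
m = 8  # -> m = 8
val += m  # -> val = 52
m *= 2  # -> m = 16
val -= 5  # -> val = 47
m //= 4  # -> m = 4

Answer: 47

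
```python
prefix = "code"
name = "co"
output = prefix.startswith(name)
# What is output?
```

Answer: True

Derivation:
Trace (tracking output):
prefix = 'code'  # -> prefix = 'code'
name = 'co'  # -> name = 'co'
output = prefix.startswith(name)  # -> output = True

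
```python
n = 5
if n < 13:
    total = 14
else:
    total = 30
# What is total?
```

Trace (tracking total):
n = 5  # -> n = 5
if n < 13:  # condition is True
    total = 14  # -> total = 14

Answer: 14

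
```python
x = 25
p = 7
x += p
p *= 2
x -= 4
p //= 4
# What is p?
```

Answer: 3

Derivation:
Trace (tracking p):
x = 25  # -> x = 25
p = 7  # -> p = 7
x += p  # -> x = 32
p *= 2  # -> p = 14
x -= 4  # -> x = 28
p //= 4  # -> p = 3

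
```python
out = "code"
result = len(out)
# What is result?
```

Answer: 4

Derivation:
Trace (tracking result):
out = 'code'  # -> out = 'code'
result = len(out)  # -> result = 4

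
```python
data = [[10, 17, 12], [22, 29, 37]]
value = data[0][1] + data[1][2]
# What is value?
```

Trace (tracking value):
data = [[10, 17, 12], [22, 29, 37]]  # -> data = [[10, 17, 12], [22, 29, 37]]
value = data[0][1] + data[1][2]  # -> value = 54

Answer: 54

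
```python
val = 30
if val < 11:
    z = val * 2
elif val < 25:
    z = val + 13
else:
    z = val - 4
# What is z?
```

Trace (tracking z):
val = 30  # -> val = 30
if val < 11:  # condition is False
elif val < 25:  # condition is False
else:
    z = val - 4  # -> z = 26

Answer: 26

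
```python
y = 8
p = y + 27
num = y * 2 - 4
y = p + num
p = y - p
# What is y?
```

Trace (tracking y):
y = 8  # -> y = 8
p = y + 27  # -> p = 35
num = y * 2 - 4  # -> num = 12
y = p + num  # -> y = 47
p = y - p  # -> p = 12

Answer: 47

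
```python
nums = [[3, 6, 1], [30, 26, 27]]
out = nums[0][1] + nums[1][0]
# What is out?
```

Answer: 36

Derivation:
Trace (tracking out):
nums = [[3, 6, 1], [30, 26, 27]]  # -> nums = [[3, 6, 1], [30, 26, 27]]
out = nums[0][1] + nums[1][0]  # -> out = 36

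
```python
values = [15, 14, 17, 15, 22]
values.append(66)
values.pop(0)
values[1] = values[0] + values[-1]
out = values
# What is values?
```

Trace (tracking values):
values = [15, 14, 17, 15, 22]  # -> values = [15, 14, 17, 15, 22]
values.append(66)  # -> values = [15, 14, 17, 15, 22, 66]
values.pop(0)  # -> values = [14, 17, 15, 22, 66]
values[1] = values[0] + values[-1]  # -> values = [14, 80, 15, 22, 66]
out = values  # -> out = [14, 80, 15, 22, 66]

Answer: [14, 80, 15, 22, 66]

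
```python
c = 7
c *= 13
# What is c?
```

Answer: 91

Derivation:
Trace (tracking c):
c = 7  # -> c = 7
c *= 13  # -> c = 91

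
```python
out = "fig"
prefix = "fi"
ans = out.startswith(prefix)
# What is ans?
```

Trace (tracking ans):
out = 'fig'  # -> out = 'fig'
prefix = 'fi'  # -> prefix = 'fi'
ans = out.startswith(prefix)  # -> ans = True

Answer: True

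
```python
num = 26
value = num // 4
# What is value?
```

Answer: 6

Derivation:
Trace (tracking value):
num = 26  # -> num = 26
value = num // 4  # -> value = 6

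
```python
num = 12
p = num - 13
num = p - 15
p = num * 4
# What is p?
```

Answer: -64

Derivation:
Trace (tracking p):
num = 12  # -> num = 12
p = num - 13  # -> p = -1
num = p - 15  # -> num = -16
p = num * 4  # -> p = -64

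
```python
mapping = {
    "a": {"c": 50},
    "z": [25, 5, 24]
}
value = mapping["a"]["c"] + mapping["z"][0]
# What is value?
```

Trace (tracking value):
mapping = {'a': {'c': 50}, 'z': [25, 5, 24]}  # -> mapping = {'a': {'c': 50}, 'z': [25, 5, 24]}
value = mapping['a']['c'] + mapping['z'][0]  # -> value = 75

Answer: 75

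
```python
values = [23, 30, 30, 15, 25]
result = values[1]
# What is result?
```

Trace (tracking result):
values = [23, 30, 30, 15, 25]  # -> values = [23, 30, 30, 15, 25]
result = values[1]  # -> result = 30

Answer: 30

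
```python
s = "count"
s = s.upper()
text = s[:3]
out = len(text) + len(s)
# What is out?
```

Trace (tracking out):
s = 'count'  # -> s = 'count'
s = s.upper()  # -> s = 'COUNT'
text = s[:3]  # -> text = 'COU'
out = len(text) + len(s)  # -> out = 8

Answer: 8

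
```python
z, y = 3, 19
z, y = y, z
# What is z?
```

Answer: 19

Derivation:
Trace (tracking z):
z, y = (3, 19)  # -> z = 3, y = 19
z, y = (y, z)  # -> z = 19, y = 3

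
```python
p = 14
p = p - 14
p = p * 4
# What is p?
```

Answer: 0

Derivation:
Trace (tracking p):
p = 14  # -> p = 14
p = p - 14  # -> p = 0
p = p * 4  # -> p = 0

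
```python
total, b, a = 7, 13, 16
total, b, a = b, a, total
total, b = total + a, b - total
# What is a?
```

Answer: 7

Derivation:
Trace (tracking a):
total, b, a = (7, 13, 16)  # -> total = 7, b = 13, a = 16
total, b, a = (b, a, total)  # -> total = 13, b = 16, a = 7
total, b = (total + a, b - total)  # -> total = 20, b = 3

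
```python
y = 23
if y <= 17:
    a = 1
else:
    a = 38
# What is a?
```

Answer: 38

Derivation:
Trace (tracking a):
y = 23  # -> y = 23
if y <= 17:  # condition is False
else:
    a = 38  # -> a = 38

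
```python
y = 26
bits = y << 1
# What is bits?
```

Trace (tracking bits):
y = 26  # -> y = 26
bits = y << 1  # -> bits = 52

Answer: 52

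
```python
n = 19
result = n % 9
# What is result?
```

Trace (tracking result):
n = 19  # -> n = 19
result = n % 9  # -> result = 1

Answer: 1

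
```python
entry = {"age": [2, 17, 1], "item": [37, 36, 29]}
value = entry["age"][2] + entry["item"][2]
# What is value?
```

Answer: 30

Derivation:
Trace (tracking value):
entry = {'age': [2, 17, 1], 'item': [37, 36, 29]}  # -> entry = {'age': [2, 17, 1], 'item': [37, 36, 29]}
value = entry['age'][2] + entry['item'][2]  # -> value = 30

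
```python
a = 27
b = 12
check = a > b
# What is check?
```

Answer: True

Derivation:
Trace (tracking check):
a = 27  # -> a = 27
b = 12  # -> b = 12
check = a > b  # -> check = True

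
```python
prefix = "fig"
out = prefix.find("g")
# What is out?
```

Trace (tracking out):
prefix = 'fig'  # -> prefix = 'fig'
out = prefix.find('g')  # -> out = 2

Answer: 2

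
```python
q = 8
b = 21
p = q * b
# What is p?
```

Trace (tracking p):
q = 8  # -> q = 8
b = 21  # -> b = 21
p = q * b  # -> p = 168

Answer: 168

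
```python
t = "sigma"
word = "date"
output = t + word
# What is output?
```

Answer: 'sigmadate'

Derivation:
Trace (tracking output):
t = 'sigma'  # -> t = 'sigma'
word = 'date'  # -> word = 'date'
output = t + word  # -> output = 'sigmadate'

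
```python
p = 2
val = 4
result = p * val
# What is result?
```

Answer: 8

Derivation:
Trace (tracking result):
p = 2  # -> p = 2
val = 4  # -> val = 4
result = p * val  # -> result = 8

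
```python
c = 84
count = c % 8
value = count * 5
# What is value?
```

Answer: 20

Derivation:
Trace (tracking value):
c = 84  # -> c = 84
count = c % 8  # -> count = 4
value = count * 5  # -> value = 20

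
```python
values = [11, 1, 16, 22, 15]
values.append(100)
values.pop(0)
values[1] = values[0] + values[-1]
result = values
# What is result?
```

Answer: [1, 101, 22, 15, 100]

Derivation:
Trace (tracking result):
values = [11, 1, 16, 22, 15]  # -> values = [11, 1, 16, 22, 15]
values.append(100)  # -> values = [11, 1, 16, 22, 15, 100]
values.pop(0)  # -> values = [1, 16, 22, 15, 100]
values[1] = values[0] + values[-1]  # -> values = [1, 101, 22, 15, 100]
result = values  # -> result = [1, 101, 22, 15, 100]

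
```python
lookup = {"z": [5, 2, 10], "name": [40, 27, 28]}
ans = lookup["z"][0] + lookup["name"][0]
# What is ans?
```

Answer: 45

Derivation:
Trace (tracking ans):
lookup = {'z': [5, 2, 10], 'name': [40, 27, 28]}  # -> lookup = {'z': [5, 2, 10], 'name': [40, 27, 28]}
ans = lookup['z'][0] + lookup['name'][0]  # -> ans = 45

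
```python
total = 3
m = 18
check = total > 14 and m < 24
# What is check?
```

Answer: False

Derivation:
Trace (tracking check):
total = 3  # -> total = 3
m = 18  # -> m = 18
check = total > 14 and m < 24  # -> check = False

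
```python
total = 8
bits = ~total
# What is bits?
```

Trace (tracking bits):
total = 8  # -> total = 8
bits = ~total  # -> bits = -9

Answer: -9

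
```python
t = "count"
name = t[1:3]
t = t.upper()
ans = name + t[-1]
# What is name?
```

Answer: 'ou'

Derivation:
Trace (tracking name):
t = 'count'  # -> t = 'count'
name = t[1:3]  # -> name = 'ou'
t = t.upper()  # -> t = 'COUNT'
ans = name + t[-1]  # -> ans = 'ouT'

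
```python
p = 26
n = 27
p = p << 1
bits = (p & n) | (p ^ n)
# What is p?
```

Trace (tracking p):
p = 26  # -> p = 26
n = 27  # -> n = 27
p = p << 1  # -> p = 52
bits = p & n | p ^ n  # -> bits = 63

Answer: 52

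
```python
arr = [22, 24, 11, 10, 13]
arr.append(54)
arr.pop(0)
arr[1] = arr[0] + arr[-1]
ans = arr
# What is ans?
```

Trace (tracking ans):
arr = [22, 24, 11, 10, 13]  # -> arr = [22, 24, 11, 10, 13]
arr.append(54)  # -> arr = [22, 24, 11, 10, 13, 54]
arr.pop(0)  # -> arr = [24, 11, 10, 13, 54]
arr[1] = arr[0] + arr[-1]  # -> arr = [24, 78, 10, 13, 54]
ans = arr  # -> ans = [24, 78, 10, 13, 54]

Answer: [24, 78, 10, 13, 54]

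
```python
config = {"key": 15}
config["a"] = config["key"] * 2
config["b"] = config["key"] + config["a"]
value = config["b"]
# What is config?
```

Trace (tracking config):
config = {'key': 15}  # -> config = {'key': 15}
config['a'] = config['key'] * 2  # -> config = {'key': 15, 'a': 30}
config['b'] = config['key'] + config['a']  # -> config = {'key': 15, 'a': 30, 'b': 45}
value = config['b']  # -> value = 45

Answer: {'key': 15, 'a': 30, 'b': 45}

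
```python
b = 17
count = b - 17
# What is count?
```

Trace (tracking count):
b = 17  # -> b = 17
count = b - 17  # -> count = 0

Answer: 0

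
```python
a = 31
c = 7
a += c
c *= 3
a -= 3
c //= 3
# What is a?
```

Answer: 35

Derivation:
Trace (tracking a):
a = 31  # -> a = 31
c = 7  # -> c = 7
a += c  # -> a = 38
c *= 3  # -> c = 21
a -= 3  # -> a = 35
c //= 3  # -> c = 7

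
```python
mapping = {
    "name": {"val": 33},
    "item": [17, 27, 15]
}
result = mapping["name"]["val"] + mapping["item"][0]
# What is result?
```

Answer: 50

Derivation:
Trace (tracking result):
mapping = {'name': {'val': 33}, 'item': [17, 27, 15]}  # -> mapping = {'name': {'val': 33}, 'item': [17, 27, 15]}
result = mapping['name']['val'] + mapping['item'][0]  # -> result = 50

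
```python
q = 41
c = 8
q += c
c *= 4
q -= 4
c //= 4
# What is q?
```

Answer: 45

Derivation:
Trace (tracking q):
q = 41  # -> q = 41
c = 8  # -> c = 8
q += c  # -> q = 49
c *= 4  # -> c = 32
q -= 4  # -> q = 45
c //= 4  # -> c = 8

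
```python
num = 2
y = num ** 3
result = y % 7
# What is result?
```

Answer: 1

Derivation:
Trace (tracking result):
num = 2  # -> num = 2
y = num ** 3  # -> y = 8
result = y % 7  # -> result = 1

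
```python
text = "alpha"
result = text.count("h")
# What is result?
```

Trace (tracking result):
text = 'alpha'  # -> text = 'alpha'
result = text.count('h')  # -> result = 1

Answer: 1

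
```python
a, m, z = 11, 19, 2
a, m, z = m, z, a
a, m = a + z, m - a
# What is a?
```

Answer: 30

Derivation:
Trace (tracking a):
a, m, z = (11, 19, 2)  # -> a = 11, m = 19, z = 2
a, m, z = (m, z, a)  # -> a = 19, m = 2, z = 11
a, m = (a + z, m - a)  # -> a = 30, m = -17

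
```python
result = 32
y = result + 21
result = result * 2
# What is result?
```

Answer: 64

Derivation:
Trace (tracking result):
result = 32  # -> result = 32
y = result + 21  # -> y = 53
result = result * 2  # -> result = 64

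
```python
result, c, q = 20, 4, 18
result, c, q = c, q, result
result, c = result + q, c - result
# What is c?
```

Trace (tracking c):
result, c, q = (20, 4, 18)  # -> result = 20, c = 4, q = 18
result, c, q = (c, q, result)  # -> result = 4, c = 18, q = 20
result, c = (result + q, c - result)  # -> result = 24, c = 14

Answer: 14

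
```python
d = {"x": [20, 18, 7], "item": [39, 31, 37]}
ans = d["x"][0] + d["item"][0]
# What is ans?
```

Trace (tracking ans):
d = {'x': [20, 18, 7], 'item': [39, 31, 37]}  # -> d = {'x': [20, 18, 7], 'item': [39, 31, 37]}
ans = d['x'][0] + d['item'][0]  # -> ans = 59

Answer: 59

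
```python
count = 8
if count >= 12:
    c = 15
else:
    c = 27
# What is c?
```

Trace (tracking c):
count = 8  # -> count = 8
if count >= 12:  # condition is False
else:
    c = 27  # -> c = 27

Answer: 27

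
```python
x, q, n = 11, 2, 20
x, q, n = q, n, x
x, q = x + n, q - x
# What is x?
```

Trace (tracking x):
x, q, n = (11, 2, 20)  # -> x = 11, q = 2, n = 20
x, q, n = (q, n, x)  # -> x = 2, q = 20, n = 11
x, q = (x + n, q - x)  # -> x = 13, q = 18

Answer: 13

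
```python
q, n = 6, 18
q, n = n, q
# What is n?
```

Answer: 6

Derivation:
Trace (tracking n):
q, n = (6, 18)  # -> q = 6, n = 18
q, n = (n, q)  # -> q = 18, n = 6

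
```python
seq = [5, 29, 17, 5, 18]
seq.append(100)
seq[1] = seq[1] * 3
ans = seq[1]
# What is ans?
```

Trace (tracking ans):
seq = [5, 29, 17, 5, 18]  # -> seq = [5, 29, 17, 5, 18]
seq.append(100)  # -> seq = [5, 29, 17, 5, 18, 100]
seq[1] = seq[1] * 3  # -> seq = [5, 87, 17, 5, 18, 100]
ans = seq[1]  # -> ans = 87

Answer: 87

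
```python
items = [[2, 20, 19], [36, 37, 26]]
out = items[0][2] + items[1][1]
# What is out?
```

Answer: 56

Derivation:
Trace (tracking out):
items = [[2, 20, 19], [36, 37, 26]]  # -> items = [[2, 20, 19], [36, 37, 26]]
out = items[0][2] + items[1][1]  # -> out = 56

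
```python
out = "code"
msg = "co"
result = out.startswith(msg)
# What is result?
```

Answer: True

Derivation:
Trace (tracking result):
out = 'code'  # -> out = 'code'
msg = 'co'  # -> msg = 'co'
result = out.startswith(msg)  # -> result = True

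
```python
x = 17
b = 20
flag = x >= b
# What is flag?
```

Answer: False

Derivation:
Trace (tracking flag):
x = 17  # -> x = 17
b = 20  # -> b = 20
flag = x >= b  # -> flag = False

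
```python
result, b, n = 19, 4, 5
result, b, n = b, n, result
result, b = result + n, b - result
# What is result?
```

Trace (tracking result):
result, b, n = (19, 4, 5)  # -> result = 19, b = 4, n = 5
result, b, n = (b, n, result)  # -> result = 4, b = 5, n = 19
result, b = (result + n, b - result)  # -> result = 23, b = 1

Answer: 23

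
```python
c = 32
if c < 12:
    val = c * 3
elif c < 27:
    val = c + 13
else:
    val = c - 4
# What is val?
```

Answer: 28

Derivation:
Trace (tracking val):
c = 32  # -> c = 32
if c < 12:  # condition is False
elif c < 27:  # condition is False
else:
    val = c - 4  # -> val = 28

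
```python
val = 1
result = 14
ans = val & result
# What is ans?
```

Answer: 0

Derivation:
Trace (tracking ans):
val = 1  # -> val = 1
result = 14  # -> result = 14
ans = val & result  # -> ans = 0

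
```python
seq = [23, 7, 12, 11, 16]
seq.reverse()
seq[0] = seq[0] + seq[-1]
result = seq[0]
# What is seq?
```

Trace (tracking seq):
seq = [23, 7, 12, 11, 16]  # -> seq = [23, 7, 12, 11, 16]
seq.reverse()  # -> seq = [16, 11, 12, 7, 23]
seq[0] = seq[0] + seq[-1]  # -> seq = [39, 11, 12, 7, 23]
result = seq[0]  # -> result = 39

Answer: [39, 11, 12, 7, 23]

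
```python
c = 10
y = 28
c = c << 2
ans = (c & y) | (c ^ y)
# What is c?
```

Trace (tracking c):
c = 10  # -> c = 10
y = 28  # -> y = 28
c = c << 2  # -> c = 40
ans = c & y | c ^ y  # -> ans = 60

Answer: 40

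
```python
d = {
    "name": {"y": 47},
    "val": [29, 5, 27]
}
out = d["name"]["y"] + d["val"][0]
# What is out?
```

Trace (tracking out):
d = {'name': {'y': 47}, 'val': [29, 5, 27]}  # -> d = {'name': {'y': 47}, 'val': [29, 5, 27]}
out = d['name']['y'] + d['val'][0]  # -> out = 76

Answer: 76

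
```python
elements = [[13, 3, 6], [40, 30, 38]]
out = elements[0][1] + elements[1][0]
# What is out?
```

Answer: 43

Derivation:
Trace (tracking out):
elements = [[13, 3, 6], [40, 30, 38]]  # -> elements = [[13, 3, 6], [40, 30, 38]]
out = elements[0][1] + elements[1][0]  # -> out = 43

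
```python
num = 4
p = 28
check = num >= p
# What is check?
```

Trace (tracking check):
num = 4  # -> num = 4
p = 28  # -> p = 28
check = num >= p  # -> check = False

Answer: False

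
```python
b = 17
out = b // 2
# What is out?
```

Trace (tracking out):
b = 17  # -> b = 17
out = b // 2  # -> out = 8

Answer: 8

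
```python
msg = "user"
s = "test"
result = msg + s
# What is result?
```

Trace (tracking result):
msg = 'user'  # -> msg = 'user'
s = 'test'  # -> s = 'test'
result = msg + s  # -> result = 'usertest'

Answer: 'usertest'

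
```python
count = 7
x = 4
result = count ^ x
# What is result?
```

Answer: 3

Derivation:
Trace (tracking result):
count = 7  # -> count = 7
x = 4  # -> x = 4
result = count ^ x  # -> result = 3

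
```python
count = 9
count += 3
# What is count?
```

Trace (tracking count):
count = 9  # -> count = 9
count += 3  # -> count = 12

Answer: 12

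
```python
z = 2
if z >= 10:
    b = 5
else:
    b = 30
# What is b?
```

Answer: 30

Derivation:
Trace (tracking b):
z = 2  # -> z = 2
if z >= 10:  # condition is False
else:
    b = 30  # -> b = 30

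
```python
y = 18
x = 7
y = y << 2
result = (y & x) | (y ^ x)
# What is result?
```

Trace (tracking result):
y = 18  # -> y = 18
x = 7  # -> x = 7
y = y << 2  # -> y = 72
result = y & x | y ^ x  # -> result = 79

Answer: 79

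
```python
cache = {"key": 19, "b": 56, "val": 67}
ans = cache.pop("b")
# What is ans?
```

Answer: 56

Derivation:
Trace (tracking ans):
cache = {'key': 19, 'b': 56, 'val': 67}  # -> cache = {'key': 19, 'b': 56, 'val': 67}
ans = cache.pop('b')  # -> ans = 56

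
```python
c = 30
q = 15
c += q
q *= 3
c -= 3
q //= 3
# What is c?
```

Answer: 42

Derivation:
Trace (tracking c):
c = 30  # -> c = 30
q = 15  # -> q = 15
c += q  # -> c = 45
q *= 3  # -> q = 45
c -= 3  # -> c = 42
q //= 3  # -> q = 15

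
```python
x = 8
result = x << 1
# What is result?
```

Answer: 16

Derivation:
Trace (tracking result):
x = 8  # -> x = 8
result = x << 1  # -> result = 16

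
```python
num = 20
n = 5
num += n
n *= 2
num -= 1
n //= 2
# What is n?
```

Answer: 5

Derivation:
Trace (tracking n):
num = 20  # -> num = 20
n = 5  # -> n = 5
num += n  # -> num = 25
n *= 2  # -> n = 10
num -= 1  # -> num = 24
n //= 2  # -> n = 5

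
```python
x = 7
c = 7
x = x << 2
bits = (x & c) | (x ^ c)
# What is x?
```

Answer: 28

Derivation:
Trace (tracking x):
x = 7  # -> x = 7
c = 7  # -> c = 7
x = x << 2  # -> x = 28
bits = x & c | x ^ c  # -> bits = 31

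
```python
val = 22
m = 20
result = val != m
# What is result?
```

Answer: True

Derivation:
Trace (tracking result):
val = 22  # -> val = 22
m = 20  # -> m = 20
result = val != m  # -> result = True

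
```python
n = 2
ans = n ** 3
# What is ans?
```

Answer: 8

Derivation:
Trace (tracking ans):
n = 2  # -> n = 2
ans = n ** 3  # -> ans = 8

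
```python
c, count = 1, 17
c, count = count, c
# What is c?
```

Trace (tracking c):
c, count = (1, 17)  # -> c = 1, count = 17
c, count = (count, c)  # -> c = 17, count = 1

Answer: 17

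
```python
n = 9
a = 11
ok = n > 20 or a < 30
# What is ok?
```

Answer: True

Derivation:
Trace (tracking ok):
n = 9  # -> n = 9
a = 11  # -> a = 11
ok = n > 20 or a < 30  # -> ok = True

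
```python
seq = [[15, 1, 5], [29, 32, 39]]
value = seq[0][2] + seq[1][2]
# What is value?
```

Answer: 44

Derivation:
Trace (tracking value):
seq = [[15, 1, 5], [29, 32, 39]]  # -> seq = [[15, 1, 5], [29, 32, 39]]
value = seq[0][2] + seq[1][2]  # -> value = 44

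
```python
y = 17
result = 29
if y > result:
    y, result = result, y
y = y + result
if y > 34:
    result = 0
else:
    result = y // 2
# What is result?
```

Answer: 0

Derivation:
Trace (tracking result):
y = 17  # -> y = 17
result = 29  # -> result = 29
if y > result:  # condition is False
y = y + result  # -> y = 46
if y > 34:  # condition is True
    result = 0  # -> result = 0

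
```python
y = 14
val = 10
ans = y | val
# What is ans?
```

Answer: 14

Derivation:
Trace (tracking ans):
y = 14  # -> y = 14
val = 10  # -> val = 10
ans = y | val  # -> ans = 14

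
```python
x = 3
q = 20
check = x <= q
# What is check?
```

Answer: True

Derivation:
Trace (tracking check):
x = 3  # -> x = 3
q = 20  # -> q = 20
check = x <= q  # -> check = True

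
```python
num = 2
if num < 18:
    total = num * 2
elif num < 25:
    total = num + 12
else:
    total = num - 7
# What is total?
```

Trace (tracking total):
num = 2  # -> num = 2
if num < 18:  # condition is True
    total = num * 2  # -> total = 4

Answer: 4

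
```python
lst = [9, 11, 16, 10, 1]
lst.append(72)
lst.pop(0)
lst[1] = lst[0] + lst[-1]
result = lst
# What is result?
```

Answer: [11, 83, 10, 1, 72]

Derivation:
Trace (tracking result):
lst = [9, 11, 16, 10, 1]  # -> lst = [9, 11, 16, 10, 1]
lst.append(72)  # -> lst = [9, 11, 16, 10, 1, 72]
lst.pop(0)  # -> lst = [11, 16, 10, 1, 72]
lst[1] = lst[0] + lst[-1]  # -> lst = [11, 83, 10, 1, 72]
result = lst  # -> result = [11, 83, 10, 1, 72]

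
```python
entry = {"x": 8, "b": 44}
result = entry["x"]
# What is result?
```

Trace (tracking result):
entry = {'x': 8, 'b': 44}  # -> entry = {'x': 8, 'b': 44}
result = entry['x']  # -> result = 8

Answer: 8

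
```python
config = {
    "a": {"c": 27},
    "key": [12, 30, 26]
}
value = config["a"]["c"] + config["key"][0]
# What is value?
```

Answer: 39

Derivation:
Trace (tracking value):
config = {'a': {'c': 27}, 'key': [12, 30, 26]}  # -> config = {'a': {'c': 27}, 'key': [12, 30, 26]}
value = config['a']['c'] + config['key'][0]  # -> value = 39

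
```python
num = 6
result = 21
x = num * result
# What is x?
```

Trace (tracking x):
num = 6  # -> num = 6
result = 21  # -> result = 21
x = num * result  # -> x = 126

Answer: 126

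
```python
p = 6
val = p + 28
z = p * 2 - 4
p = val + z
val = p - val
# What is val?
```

Trace (tracking val):
p = 6  # -> p = 6
val = p + 28  # -> val = 34
z = p * 2 - 4  # -> z = 8
p = val + z  # -> p = 42
val = p - val  # -> val = 8

Answer: 8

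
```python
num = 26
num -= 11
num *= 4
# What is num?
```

Trace (tracking num):
num = 26  # -> num = 26
num -= 11  # -> num = 15
num *= 4  # -> num = 60

Answer: 60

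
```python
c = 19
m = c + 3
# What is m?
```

Answer: 22

Derivation:
Trace (tracking m):
c = 19  # -> c = 19
m = c + 3  # -> m = 22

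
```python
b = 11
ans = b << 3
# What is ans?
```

Trace (tracking ans):
b = 11  # -> b = 11
ans = b << 3  # -> ans = 88

Answer: 88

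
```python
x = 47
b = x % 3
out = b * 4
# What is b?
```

Answer: 2

Derivation:
Trace (tracking b):
x = 47  # -> x = 47
b = x % 3  # -> b = 2
out = b * 4  # -> out = 8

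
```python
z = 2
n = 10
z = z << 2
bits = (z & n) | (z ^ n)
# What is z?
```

Trace (tracking z):
z = 2  # -> z = 2
n = 10  # -> n = 10
z = z << 2  # -> z = 8
bits = z & n | z ^ n  # -> bits = 10

Answer: 8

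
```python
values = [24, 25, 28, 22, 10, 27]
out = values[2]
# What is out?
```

Trace (tracking out):
values = [24, 25, 28, 22, 10, 27]  # -> values = [24, 25, 28, 22, 10, 27]
out = values[2]  # -> out = 28

Answer: 28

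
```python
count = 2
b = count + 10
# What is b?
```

Answer: 12

Derivation:
Trace (tracking b):
count = 2  # -> count = 2
b = count + 10  # -> b = 12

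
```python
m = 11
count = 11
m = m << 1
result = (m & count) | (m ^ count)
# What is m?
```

Trace (tracking m):
m = 11  # -> m = 11
count = 11  # -> count = 11
m = m << 1  # -> m = 22
result = m & count | m ^ count  # -> result = 31

Answer: 22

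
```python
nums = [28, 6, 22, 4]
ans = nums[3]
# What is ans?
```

Answer: 4

Derivation:
Trace (tracking ans):
nums = [28, 6, 22, 4]  # -> nums = [28, 6, 22, 4]
ans = nums[3]  # -> ans = 4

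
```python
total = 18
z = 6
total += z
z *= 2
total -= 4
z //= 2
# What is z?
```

Trace (tracking z):
total = 18  # -> total = 18
z = 6  # -> z = 6
total += z  # -> total = 24
z *= 2  # -> z = 12
total -= 4  # -> total = 20
z //= 2  # -> z = 6

Answer: 6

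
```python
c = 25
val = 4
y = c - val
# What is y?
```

Trace (tracking y):
c = 25  # -> c = 25
val = 4  # -> val = 4
y = c - val  # -> y = 21

Answer: 21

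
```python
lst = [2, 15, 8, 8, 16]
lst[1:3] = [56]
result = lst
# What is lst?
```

Answer: [2, 56, 8, 16]

Derivation:
Trace (tracking lst):
lst = [2, 15, 8, 8, 16]  # -> lst = [2, 15, 8, 8, 16]
lst[1:3] = [56]  # -> lst = [2, 56, 8, 16]
result = lst  # -> result = [2, 56, 8, 16]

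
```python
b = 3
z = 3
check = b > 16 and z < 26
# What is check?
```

Trace (tracking check):
b = 3  # -> b = 3
z = 3  # -> z = 3
check = b > 16 and z < 26  # -> check = False

Answer: False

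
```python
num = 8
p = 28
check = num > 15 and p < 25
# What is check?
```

Answer: False

Derivation:
Trace (tracking check):
num = 8  # -> num = 8
p = 28  # -> p = 28
check = num > 15 and p < 25  # -> check = False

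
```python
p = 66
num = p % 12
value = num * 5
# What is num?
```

Trace (tracking num):
p = 66  # -> p = 66
num = p % 12  # -> num = 6
value = num * 5  # -> value = 30

Answer: 6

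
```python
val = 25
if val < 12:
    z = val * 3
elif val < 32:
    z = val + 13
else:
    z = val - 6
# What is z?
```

Trace (tracking z):
val = 25  # -> val = 25
if val < 12:  # condition is False
elif val < 32:  # condition is True
    z = val + 13  # -> z = 38

Answer: 38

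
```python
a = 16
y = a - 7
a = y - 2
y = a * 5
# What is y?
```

Trace (tracking y):
a = 16  # -> a = 16
y = a - 7  # -> y = 9
a = y - 2  # -> a = 7
y = a * 5  # -> y = 35

Answer: 35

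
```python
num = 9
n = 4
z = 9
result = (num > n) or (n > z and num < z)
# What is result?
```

Answer: True

Derivation:
Trace (tracking result):
num = 9  # -> num = 9
n = 4  # -> n = 4
z = 9  # -> z = 9
result = num > n or (n > z and num < z)  # -> result = True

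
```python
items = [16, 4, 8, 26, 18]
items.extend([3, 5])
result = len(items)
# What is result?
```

Trace (tracking result):
items = [16, 4, 8, 26, 18]  # -> items = [16, 4, 8, 26, 18]
items.extend([3, 5])  # -> items = [16, 4, 8, 26, 18, 3, 5]
result = len(items)  # -> result = 7

Answer: 7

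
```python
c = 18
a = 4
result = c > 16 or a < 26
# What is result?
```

Answer: True

Derivation:
Trace (tracking result):
c = 18  # -> c = 18
a = 4  # -> a = 4
result = c > 16 or a < 26  # -> result = True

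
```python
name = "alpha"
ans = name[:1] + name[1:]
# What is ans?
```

Answer: 'alpha'

Derivation:
Trace (tracking ans):
name = 'alpha'  # -> name = 'alpha'
ans = name[:1] + name[1:]  # -> ans = 'alpha'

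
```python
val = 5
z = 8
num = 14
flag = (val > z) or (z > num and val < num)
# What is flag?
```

Trace (tracking flag):
val = 5  # -> val = 5
z = 8  # -> z = 8
num = 14  # -> num = 14
flag = val > z or (z > num and val < num)  # -> flag = False

Answer: False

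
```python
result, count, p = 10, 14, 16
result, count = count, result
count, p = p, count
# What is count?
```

Trace (tracking count):
result, count, p = (10, 14, 16)  # -> result = 10, count = 14, p = 16
result, count = (count, result)  # -> result = 14, count = 10
count, p = (p, count)  # -> count = 16, p = 10

Answer: 16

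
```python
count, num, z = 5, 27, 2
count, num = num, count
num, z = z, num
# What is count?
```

Answer: 27

Derivation:
Trace (tracking count):
count, num, z = (5, 27, 2)  # -> count = 5, num = 27, z = 2
count, num = (num, count)  # -> count = 27, num = 5
num, z = (z, num)  # -> num = 2, z = 5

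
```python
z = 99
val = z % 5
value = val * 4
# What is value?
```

Answer: 16

Derivation:
Trace (tracking value):
z = 99  # -> z = 99
val = z % 5  # -> val = 4
value = val * 4  # -> value = 16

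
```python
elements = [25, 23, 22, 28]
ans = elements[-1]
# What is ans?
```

Answer: 28

Derivation:
Trace (tracking ans):
elements = [25, 23, 22, 28]  # -> elements = [25, 23, 22, 28]
ans = elements[-1]  # -> ans = 28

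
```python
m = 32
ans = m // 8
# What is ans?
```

Trace (tracking ans):
m = 32  # -> m = 32
ans = m // 8  # -> ans = 4

Answer: 4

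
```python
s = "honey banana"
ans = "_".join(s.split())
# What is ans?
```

Answer: 'honey_banana'

Derivation:
Trace (tracking ans):
s = 'honey banana'  # -> s = 'honey banana'
ans = '_'.join(s.split())  # -> ans = 'honey_banana'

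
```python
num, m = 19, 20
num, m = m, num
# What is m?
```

Answer: 19

Derivation:
Trace (tracking m):
num, m = (19, 20)  # -> num = 19, m = 20
num, m = (m, num)  # -> num = 20, m = 19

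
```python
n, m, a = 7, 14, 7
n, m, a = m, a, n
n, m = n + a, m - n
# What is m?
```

Trace (tracking m):
n, m, a = (7, 14, 7)  # -> n = 7, m = 14, a = 7
n, m, a = (m, a, n)  # -> n = 14, m = 7, a = 7
n, m = (n + a, m - n)  # -> n = 21, m = -7

Answer: -7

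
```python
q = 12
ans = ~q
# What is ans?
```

Trace (tracking ans):
q = 12  # -> q = 12
ans = ~q  # -> ans = -13

Answer: -13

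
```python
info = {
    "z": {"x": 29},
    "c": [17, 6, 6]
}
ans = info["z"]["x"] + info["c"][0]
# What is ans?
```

Trace (tracking ans):
info = {'z': {'x': 29}, 'c': [17, 6, 6]}  # -> info = {'z': {'x': 29}, 'c': [17, 6, 6]}
ans = info['z']['x'] + info['c'][0]  # -> ans = 46

Answer: 46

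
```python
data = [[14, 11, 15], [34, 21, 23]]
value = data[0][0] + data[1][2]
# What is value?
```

Trace (tracking value):
data = [[14, 11, 15], [34, 21, 23]]  # -> data = [[14, 11, 15], [34, 21, 23]]
value = data[0][0] + data[1][2]  # -> value = 37

Answer: 37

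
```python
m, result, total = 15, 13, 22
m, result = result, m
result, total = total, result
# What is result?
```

Trace (tracking result):
m, result, total = (15, 13, 22)  # -> m = 15, result = 13, total = 22
m, result = (result, m)  # -> m = 13, result = 15
result, total = (total, result)  # -> result = 22, total = 15

Answer: 22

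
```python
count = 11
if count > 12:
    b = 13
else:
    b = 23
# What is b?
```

Answer: 23

Derivation:
Trace (tracking b):
count = 11  # -> count = 11
if count > 12:  # condition is False
else:
    b = 23  # -> b = 23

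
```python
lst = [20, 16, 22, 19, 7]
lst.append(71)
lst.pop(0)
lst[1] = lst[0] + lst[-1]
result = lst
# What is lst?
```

Answer: [16, 87, 19, 7, 71]

Derivation:
Trace (tracking lst):
lst = [20, 16, 22, 19, 7]  # -> lst = [20, 16, 22, 19, 7]
lst.append(71)  # -> lst = [20, 16, 22, 19, 7, 71]
lst.pop(0)  # -> lst = [16, 22, 19, 7, 71]
lst[1] = lst[0] + lst[-1]  # -> lst = [16, 87, 19, 7, 71]
result = lst  # -> result = [16, 87, 19, 7, 71]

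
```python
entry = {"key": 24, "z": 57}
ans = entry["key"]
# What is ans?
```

Trace (tracking ans):
entry = {'key': 24, 'z': 57}  # -> entry = {'key': 24, 'z': 57}
ans = entry['key']  # -> ans = 24

Answer: 24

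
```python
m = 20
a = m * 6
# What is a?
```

Answer: 120

Derivation:
Trace (tracking a):
m = 20  # -> m = 20
a = m * 6  # -> a = 120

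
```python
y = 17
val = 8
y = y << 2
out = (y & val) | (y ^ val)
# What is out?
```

Answer: 76

Derivation:
Trace (tracking out):
y = 17  # -> y = 17
val = 8  # -> val = 8
y = y << 2  # -> y = 68
out = y & val | y ^ val  # -> out = 76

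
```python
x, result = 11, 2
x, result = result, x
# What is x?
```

Trace (tracking x):
x, result = (11, 2)  # -> x = 11, result = 2
x, result = (result, x)  # -> x = 2, result = 11

Answer: 2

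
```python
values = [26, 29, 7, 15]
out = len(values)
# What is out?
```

Trace (tracking out):
values = [26, 29, 7, 15]  # -> values = [26, 29, 7, 15]
out = len(values)  # -> out = 4

Answer: 4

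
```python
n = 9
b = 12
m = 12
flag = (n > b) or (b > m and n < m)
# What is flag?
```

Trace (tracking flag):
n = 9  # -> n = 9
b = 12  # -> b = 12
m = 12  # -> m = 12
flag = n > b or (b > m and n < m)  # -> flag = False

Answer: False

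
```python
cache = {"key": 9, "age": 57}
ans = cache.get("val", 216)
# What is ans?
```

Answer: 216

Derivation:
Trace (tracking ans):
cache = {'key': 9, 'age': 57}  # -> cache = {'key': 9, 'age': 57}
ans = cache.get('val', 216)  # -> ans = 216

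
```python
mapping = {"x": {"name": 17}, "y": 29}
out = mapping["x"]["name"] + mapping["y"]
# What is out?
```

Trace (tracking out):
mapping = {'x': {'name': 17}, 'y': 29}  # -> mapping = {'x': {'name': 17}, 'y': 29}
out = mapping['x']['name'] + mapping['y']  # -> out = 46

Answer: 46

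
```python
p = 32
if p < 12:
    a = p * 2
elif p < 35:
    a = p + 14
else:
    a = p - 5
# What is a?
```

Trace (tracking a):
p = 32  # -> p = 32
if p < 12:  # condition is False
elif p < 35:  # condition is True
    a = p + 14  # -> a = 46

Answer: 46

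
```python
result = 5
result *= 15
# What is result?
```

Answer: 75

Derivation:
Trace (tracking result):
result = 5  # -> result = 5
result *= 15  # -> result = 75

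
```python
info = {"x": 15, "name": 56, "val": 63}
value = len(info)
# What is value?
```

Trace (tracking value):
info = {'x': 15, 'name': 56, 'val': 63}  # -> info = {'x': 15, 'name': 56, 'val': 63}
value = len(info)  # -> value = 3

Answer: 3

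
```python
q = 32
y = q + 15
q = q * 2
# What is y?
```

Answer: 47

Derivation:
Trace (tracking y):
q = 32  # -> q = 32
y = q + 15  # -> y = 47
q = q * 2  # -> q = 64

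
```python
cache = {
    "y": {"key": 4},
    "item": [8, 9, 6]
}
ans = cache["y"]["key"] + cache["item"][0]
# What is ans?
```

Answer: 12

Derivation:
Trace (tracking ans):
cache = {'y': {'key': 4}, 'item': [8, 9, 6]}  # -> cache = {'y': {'key': 4}, 'item': [8, 9, 6]}
ans = cache['y']['key'] + cache['item'][0]  # -> ans = 12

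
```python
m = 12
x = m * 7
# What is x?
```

Answer: 84

Derivation:
Trace (tracking x):
m = 12  # -> m = 12
x = m * 7  # -> x = 84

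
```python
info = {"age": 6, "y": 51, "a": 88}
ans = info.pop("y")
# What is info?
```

Answer: {'age': 6, 'a': 88}

Derivation:
Trace (tracking info):
info = {'age': 6, 'y': 51, 'a': 88}  # -> info = {'age': 6, 'y': 51, 'a': 88}
ans = info.pop('y')  # -> ans = 51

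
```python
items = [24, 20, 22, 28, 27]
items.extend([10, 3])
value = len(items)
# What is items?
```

Answer: [24, 20, 22, 28, 27, 10, 3]

Derivation:
Trace (tracking items):
items = [24, 20, 22, 28, 27]  # -> items = [24, 20, 22, 28, 27]
items.extend([10, 3])  # -> items = [24, 20, 22, 28, 27, 10, 3]
value = len(items)  # -> value = 7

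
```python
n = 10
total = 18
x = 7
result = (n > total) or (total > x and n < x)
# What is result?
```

Trace (tracking result):
n = 10  # -> n = 10
total = 18  # -> total = 18
x = 7  # -> x = 7
result = n > total or (total > x and n < x)  # -> result = False

Answer: False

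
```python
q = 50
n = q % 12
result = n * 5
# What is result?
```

Answer: 10

Derivation:
Trace (tracking result):
q = 50  # -> q = 50
n = q % 12  # -> n = 2
result = n * 5  # -> result = 10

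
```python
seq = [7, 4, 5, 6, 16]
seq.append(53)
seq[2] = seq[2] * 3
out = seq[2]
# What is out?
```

Answer: 15

Derivation:
Trace (tracking out):
seq = [7, 4, 5, 6, 16]  # -> seq = [7, 4, 5, 6, 16]
seq.append(53)  # -> seq = [7, 4, 5, 6, 16, 53]
seq[2] = seq[2] * 3  # -> seq = [7, 4, 15, 6, 16, 53]
out = seq[2]  # -> out = 15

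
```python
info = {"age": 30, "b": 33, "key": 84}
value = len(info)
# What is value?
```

Answer: 3

Derivation:
Trace (tracking value):
info = {'age': 30, 'b': 33, 'key': 84}  # -> info = {'age': 30, 'b': 33, 'key': 84}
value = len(info)  # -> value = 3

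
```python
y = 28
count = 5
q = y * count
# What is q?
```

Trace (tracking q):
y = 28  # -> y = 28
count = 5  # -> count = 5
q = y * count  # -> q = 140

Answer: 140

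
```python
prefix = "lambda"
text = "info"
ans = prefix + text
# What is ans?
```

Answer: 'lambdainfo'

Derivation:
Trace (tracking ans):
prefix = 'lambda'  # -> prefix = 'lambda'
text = 'info'  # -> text = 'info'
ans = prefix + text  # -> ans = 'lambdainfo'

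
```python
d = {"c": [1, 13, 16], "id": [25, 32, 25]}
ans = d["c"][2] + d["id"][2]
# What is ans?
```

Answer: 41

Derivation:
Trace (tracking ans):
d = {'c': [1, 13, 16], 'id': [25, 32, 25]}  # -> d = {'c': [1, 13, 16], 'id': [25, 32, 25]}
ans = d['c'][2] + d['id'][2]  # -> ans = 41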